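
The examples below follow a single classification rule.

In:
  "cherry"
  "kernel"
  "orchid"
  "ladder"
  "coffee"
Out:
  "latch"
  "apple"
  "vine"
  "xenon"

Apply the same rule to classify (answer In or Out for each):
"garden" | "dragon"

In, In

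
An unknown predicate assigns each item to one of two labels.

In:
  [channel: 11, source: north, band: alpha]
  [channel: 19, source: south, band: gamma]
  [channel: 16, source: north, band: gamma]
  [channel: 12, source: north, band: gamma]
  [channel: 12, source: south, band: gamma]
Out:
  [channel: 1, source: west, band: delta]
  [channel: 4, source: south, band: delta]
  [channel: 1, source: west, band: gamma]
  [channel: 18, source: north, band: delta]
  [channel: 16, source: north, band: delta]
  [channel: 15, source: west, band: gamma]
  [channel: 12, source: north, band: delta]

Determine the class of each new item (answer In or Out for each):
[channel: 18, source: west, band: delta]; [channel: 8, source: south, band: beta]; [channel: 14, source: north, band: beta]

Every 'In' example satisfies: band is not delta AND source is not west. None of the 'Out' examples do.

Out, In, In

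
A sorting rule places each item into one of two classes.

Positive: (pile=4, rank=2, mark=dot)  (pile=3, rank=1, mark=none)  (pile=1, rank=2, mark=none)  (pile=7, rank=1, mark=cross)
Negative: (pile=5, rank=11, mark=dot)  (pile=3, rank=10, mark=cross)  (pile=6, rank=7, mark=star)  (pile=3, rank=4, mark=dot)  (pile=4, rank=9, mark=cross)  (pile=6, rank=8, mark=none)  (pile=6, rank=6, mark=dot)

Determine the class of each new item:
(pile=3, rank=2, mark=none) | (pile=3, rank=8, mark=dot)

Positive, Negative

A rule that fits every label: rank ≤ 2 — true of each 'Positive' example, false of each 'Negative' one.
(pile=3, rank=2, mark=none): Positive (rank = 2).
(pile=3, rank=8, mark=dot): Negative (rank = 8).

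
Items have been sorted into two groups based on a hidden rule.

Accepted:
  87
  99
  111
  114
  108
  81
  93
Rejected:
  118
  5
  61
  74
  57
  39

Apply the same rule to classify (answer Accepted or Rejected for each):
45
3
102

The simplest hypothesis consistent with all the labels is: multiple of 3 AND at least 61.
45: 45 = 3·15, 45 < 61, lacks this property → Rejected. 3: 3 = 3·1, 3 < 61, lacks this property → Rejected. 102: 102 = 3·34, 102 ≥ 61, has this property → Accepted.

Rejected, Rejected, Accepted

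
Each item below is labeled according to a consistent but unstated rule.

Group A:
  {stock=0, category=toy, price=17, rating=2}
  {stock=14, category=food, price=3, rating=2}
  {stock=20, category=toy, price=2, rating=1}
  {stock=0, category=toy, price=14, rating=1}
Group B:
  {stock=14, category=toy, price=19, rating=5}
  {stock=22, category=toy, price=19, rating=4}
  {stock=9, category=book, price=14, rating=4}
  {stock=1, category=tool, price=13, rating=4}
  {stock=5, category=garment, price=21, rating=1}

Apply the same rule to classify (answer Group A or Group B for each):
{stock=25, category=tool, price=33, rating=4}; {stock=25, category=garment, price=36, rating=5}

Group B, Group B

The distinguishing property — rating ≤ 2 AND price ≤ 17 — holds for all the 'Group A' cases and none of the 'Group B' cases.
{stock=25, category=tool, price=33, rating=4} → rating = 4, price = 33 → Group B.
{stock=25, category=garment, price=36, rating=5} → rating = 5, price = 36 → Group B.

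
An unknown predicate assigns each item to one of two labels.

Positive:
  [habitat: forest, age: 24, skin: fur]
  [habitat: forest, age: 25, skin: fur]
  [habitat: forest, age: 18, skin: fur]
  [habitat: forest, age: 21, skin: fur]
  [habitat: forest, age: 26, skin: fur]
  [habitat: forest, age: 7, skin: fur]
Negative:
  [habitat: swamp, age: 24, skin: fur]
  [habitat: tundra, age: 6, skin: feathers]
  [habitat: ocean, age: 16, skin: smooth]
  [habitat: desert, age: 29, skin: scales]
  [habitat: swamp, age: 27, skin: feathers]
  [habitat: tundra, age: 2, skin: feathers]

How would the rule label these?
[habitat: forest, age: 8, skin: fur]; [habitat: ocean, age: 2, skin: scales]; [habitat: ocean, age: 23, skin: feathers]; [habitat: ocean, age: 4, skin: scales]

The common property of the 'Positive' items is: habitat is forest. No 'Negative' item has it.

Positive, Negative, Negative, Negative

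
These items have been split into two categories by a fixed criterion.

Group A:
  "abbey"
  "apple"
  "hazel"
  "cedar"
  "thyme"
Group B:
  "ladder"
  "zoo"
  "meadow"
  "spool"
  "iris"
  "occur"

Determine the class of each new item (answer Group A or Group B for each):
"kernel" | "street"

Group B, Group B

Every 'Group A' example satisfies: odd length AND contains 'e'. None of the 'Group B' examples do.
Group B: "kernel", since length 6, has 'e'. Group B: "street", since length 6, has 'e'.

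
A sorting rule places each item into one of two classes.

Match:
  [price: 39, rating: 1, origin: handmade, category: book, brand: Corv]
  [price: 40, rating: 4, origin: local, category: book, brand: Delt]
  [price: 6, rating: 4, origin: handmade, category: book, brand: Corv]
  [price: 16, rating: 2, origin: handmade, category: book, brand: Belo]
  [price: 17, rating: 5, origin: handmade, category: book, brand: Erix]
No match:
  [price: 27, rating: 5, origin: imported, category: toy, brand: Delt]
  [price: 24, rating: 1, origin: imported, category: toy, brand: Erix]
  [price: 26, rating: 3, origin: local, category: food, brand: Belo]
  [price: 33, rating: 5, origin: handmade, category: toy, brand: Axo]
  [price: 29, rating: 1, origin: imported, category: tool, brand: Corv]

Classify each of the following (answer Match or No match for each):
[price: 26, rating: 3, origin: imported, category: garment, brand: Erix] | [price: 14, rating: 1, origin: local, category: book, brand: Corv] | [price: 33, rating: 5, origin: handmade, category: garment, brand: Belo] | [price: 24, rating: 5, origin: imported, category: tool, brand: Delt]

One predicate separates the groups cleanly: category is book.

No match, Match, No match, No match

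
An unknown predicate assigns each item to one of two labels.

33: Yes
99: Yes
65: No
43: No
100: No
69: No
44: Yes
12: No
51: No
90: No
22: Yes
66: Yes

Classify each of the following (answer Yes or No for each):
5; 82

Looking at the examples, the only property every 'Yes' case has and every 'No' case lacks is: multiple of 11.

No, No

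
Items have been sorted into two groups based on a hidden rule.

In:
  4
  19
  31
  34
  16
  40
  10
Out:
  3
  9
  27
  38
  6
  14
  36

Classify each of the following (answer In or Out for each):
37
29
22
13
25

Rule: ≡ 1 (mod 3). This holds for each 'In' example and fails for each 'Out' one.

In, Out, In, In, In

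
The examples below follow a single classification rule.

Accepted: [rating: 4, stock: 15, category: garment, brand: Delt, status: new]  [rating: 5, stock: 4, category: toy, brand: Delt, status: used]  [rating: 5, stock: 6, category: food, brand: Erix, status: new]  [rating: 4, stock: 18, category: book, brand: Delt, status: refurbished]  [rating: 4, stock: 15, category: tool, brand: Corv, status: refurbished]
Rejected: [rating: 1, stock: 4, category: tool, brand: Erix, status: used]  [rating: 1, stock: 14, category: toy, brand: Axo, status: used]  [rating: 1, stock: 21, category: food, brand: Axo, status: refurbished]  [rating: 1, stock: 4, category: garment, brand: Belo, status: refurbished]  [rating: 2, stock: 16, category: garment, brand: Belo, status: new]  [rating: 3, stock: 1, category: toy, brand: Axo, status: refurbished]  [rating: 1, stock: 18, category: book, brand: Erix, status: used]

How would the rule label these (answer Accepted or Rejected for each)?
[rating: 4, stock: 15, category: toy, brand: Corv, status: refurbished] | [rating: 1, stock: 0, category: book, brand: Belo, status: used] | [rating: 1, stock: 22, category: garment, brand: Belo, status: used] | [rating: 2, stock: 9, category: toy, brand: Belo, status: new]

Accepted, Rejected, Rejected, Rejected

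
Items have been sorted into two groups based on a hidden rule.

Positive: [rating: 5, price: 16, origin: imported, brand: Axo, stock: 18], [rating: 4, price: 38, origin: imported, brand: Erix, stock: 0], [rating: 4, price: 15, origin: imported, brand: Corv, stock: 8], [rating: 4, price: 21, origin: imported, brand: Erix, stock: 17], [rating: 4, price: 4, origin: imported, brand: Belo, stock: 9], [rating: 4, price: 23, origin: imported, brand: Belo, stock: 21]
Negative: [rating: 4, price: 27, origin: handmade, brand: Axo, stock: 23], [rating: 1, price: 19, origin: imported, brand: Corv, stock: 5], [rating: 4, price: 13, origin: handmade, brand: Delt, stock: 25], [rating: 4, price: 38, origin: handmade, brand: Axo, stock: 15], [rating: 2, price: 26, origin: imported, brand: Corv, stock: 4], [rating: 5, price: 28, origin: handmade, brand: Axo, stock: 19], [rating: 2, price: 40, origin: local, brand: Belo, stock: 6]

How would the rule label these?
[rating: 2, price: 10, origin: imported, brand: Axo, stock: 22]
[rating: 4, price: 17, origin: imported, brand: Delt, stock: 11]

The distinguishing property — origin is imported AND rating ≥ 4 — holds for all the 'Positive' cases and none of the 'Negative' cases.
[rating: 2, price: 10, origin: imported, brand: Axo, stock: 22]: Negative (origin is imported, rating = 2). [rating: 4, price: 17, origin: imported, brand: Delt, stock: 11]: Positive (origin is imported, rating = 4).

Negative, Positive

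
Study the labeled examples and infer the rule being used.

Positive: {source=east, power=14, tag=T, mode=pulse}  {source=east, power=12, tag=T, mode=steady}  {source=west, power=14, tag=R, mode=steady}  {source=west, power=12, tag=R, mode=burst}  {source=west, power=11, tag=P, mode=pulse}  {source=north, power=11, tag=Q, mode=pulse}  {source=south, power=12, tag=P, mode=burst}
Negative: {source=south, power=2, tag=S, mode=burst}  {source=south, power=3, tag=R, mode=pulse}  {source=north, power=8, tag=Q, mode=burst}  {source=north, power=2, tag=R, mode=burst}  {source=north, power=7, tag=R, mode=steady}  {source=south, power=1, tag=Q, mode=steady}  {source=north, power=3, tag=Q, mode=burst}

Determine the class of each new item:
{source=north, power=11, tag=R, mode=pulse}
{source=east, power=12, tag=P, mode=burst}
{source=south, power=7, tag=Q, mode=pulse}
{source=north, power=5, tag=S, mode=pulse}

All 'Positive' examples share one property — power ≥ 11 — and every 'Negative' example lacks it.
{source=north, power=11, tag=R, mode=pulse} → power = 11 → Positive.
{source=east, power=12, tag=P, mode=burst} → power = 12 → Positive.
{source=south, power=7, tag=Q, mode=pulse} → power = 7 → Negative.
{source=north, power=5, tag=S, mode=pulse} → power = 5 → Negative.

Positive, Positive, Negative, Negative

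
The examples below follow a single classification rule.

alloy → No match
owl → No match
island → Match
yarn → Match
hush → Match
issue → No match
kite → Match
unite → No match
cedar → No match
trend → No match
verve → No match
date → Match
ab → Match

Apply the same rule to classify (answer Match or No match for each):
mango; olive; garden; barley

No match, No match, Match, Match

'Match' ⟺ even length.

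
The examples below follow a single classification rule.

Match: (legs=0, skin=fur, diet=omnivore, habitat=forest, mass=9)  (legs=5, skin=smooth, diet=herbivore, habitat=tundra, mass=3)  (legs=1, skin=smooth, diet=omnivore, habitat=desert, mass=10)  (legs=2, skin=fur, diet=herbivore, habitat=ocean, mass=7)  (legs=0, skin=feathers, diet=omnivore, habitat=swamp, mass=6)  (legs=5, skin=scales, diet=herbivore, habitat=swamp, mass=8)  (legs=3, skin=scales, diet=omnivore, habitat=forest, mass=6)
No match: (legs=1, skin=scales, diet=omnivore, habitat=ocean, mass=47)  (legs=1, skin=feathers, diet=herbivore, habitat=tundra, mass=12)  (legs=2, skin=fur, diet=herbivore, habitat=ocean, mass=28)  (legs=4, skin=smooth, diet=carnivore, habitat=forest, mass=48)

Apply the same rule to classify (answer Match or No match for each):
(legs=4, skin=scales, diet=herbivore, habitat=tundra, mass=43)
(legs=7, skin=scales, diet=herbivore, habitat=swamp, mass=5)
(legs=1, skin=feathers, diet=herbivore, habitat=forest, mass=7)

The pattern is that an item is 'Match' exactly when: mass ≤ 10.
(legs=4, skin=scales, diet=herbivore, habitat=tundra, mass=43): No match (mass = 43). (legs=7, skin=scales, diet=herbivore, habitat=swamp, mass=5): Match (mass = 5). (legs=1, skin=feathers, diet=herbivore, habitat=forest, mass=7): Match (mass = 7).

No match, Match, Match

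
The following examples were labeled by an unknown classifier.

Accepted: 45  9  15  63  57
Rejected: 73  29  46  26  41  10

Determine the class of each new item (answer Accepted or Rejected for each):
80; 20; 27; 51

Rejected, Rejected, Accepted, Accepted

Rule: multiple of 3. This holds for each 'Accepted' example and fails for each 'Rejected' one.
80: 80 = 3·26 + 2 — does not pass, so Rejected. 20: 20 = 3·6 + 2 — does not pass, so Rejected. 27: 27 = 3·9 — matches, so Accepted. 51: 51 = 3·17 — matches, so Accepted.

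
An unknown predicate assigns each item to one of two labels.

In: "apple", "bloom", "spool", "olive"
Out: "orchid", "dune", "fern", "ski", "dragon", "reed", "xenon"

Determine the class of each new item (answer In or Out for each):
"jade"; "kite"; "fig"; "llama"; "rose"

Out, Out, Out, In, Out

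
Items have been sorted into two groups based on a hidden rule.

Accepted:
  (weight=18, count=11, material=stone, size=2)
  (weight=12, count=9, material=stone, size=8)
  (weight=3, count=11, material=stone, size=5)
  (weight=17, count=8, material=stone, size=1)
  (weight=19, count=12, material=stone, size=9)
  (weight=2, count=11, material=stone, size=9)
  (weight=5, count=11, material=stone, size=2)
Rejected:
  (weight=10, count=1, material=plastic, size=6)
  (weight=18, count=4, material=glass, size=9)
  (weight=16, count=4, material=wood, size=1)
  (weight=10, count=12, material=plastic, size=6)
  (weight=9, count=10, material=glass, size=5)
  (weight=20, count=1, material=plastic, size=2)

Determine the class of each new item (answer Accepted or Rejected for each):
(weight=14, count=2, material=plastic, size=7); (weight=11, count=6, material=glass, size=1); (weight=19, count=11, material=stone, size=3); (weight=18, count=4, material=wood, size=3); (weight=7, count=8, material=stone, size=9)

Checking candidate rules against both groups, what survives is: material is stone.
(weight=14, count=2, material=plastic, size=7): material is plastic — does not pass, so Rejected.
(weight=11, count=6, material=glass, size=1): material is glass — does not pass, so Rejected.
(weight=19, count=11, material=stone, size=3): material is stone — checks out, so Accepted.
(weight=18, count=4, material=wood, size=3): material is wood — does not pass, so Rejected.
(weight=7, count=8, material=stone, size=9): material is stone — checks out, so Accepted.

Rejected, Rejected, Accepted, Rejected, Accepted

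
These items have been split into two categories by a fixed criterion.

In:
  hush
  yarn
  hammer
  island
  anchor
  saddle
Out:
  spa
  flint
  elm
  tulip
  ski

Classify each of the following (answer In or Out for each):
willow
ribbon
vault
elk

In, In, Out, Out

Every 'In' example satisfies: even length. None of the 'Out' examples do.
willow: length 6 — meets the rule, so In.
ribbon: length 6 — meets the rule, so In.
vault: length 5 — doesn't match, so Out.
elk: length 3 — doesn't match, so Out.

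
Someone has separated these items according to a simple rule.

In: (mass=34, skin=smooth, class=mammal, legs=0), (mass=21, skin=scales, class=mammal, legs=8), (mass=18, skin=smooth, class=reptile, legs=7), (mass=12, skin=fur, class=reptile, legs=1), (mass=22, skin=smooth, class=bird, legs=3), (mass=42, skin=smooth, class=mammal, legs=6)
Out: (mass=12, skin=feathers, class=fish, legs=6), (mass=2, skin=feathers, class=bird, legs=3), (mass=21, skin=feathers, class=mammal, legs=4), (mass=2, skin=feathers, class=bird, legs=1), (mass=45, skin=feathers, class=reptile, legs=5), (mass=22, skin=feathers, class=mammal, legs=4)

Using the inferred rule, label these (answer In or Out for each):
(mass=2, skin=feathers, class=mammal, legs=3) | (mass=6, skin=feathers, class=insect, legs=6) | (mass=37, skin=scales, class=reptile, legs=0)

'In' ⟺ skin is not feathers.

Out, Out, In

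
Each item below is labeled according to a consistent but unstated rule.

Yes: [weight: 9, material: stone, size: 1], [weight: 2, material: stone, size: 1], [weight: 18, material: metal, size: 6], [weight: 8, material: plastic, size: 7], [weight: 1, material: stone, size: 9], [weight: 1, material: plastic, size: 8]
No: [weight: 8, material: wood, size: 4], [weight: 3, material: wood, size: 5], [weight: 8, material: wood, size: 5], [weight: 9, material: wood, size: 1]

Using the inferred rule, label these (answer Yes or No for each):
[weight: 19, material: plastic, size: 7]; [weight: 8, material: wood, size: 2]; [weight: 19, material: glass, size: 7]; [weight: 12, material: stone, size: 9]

The distinguishing property — material is not wood — holds for all the 'Yes' cases and none of the 'No' cases.

Yes, No, Yes, Yes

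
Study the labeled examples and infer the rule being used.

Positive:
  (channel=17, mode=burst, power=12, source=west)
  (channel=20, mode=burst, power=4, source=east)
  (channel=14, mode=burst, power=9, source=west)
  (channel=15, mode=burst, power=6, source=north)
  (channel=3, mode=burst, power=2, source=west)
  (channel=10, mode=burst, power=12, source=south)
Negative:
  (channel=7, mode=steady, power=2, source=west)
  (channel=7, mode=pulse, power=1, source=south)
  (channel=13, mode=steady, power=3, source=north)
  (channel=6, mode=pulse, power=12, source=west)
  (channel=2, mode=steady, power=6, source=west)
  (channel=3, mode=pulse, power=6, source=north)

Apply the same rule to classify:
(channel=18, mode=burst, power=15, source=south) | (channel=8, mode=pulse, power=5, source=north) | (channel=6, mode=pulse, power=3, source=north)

Positive, Negative, Negative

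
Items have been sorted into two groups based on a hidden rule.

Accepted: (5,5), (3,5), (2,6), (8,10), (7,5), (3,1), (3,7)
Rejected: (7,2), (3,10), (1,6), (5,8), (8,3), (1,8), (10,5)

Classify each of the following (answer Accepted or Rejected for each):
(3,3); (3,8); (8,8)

Accepted, Rejected, Accepted

Looking at the examples, the only property every 'Accepted' case has and every 'Rejected' case lacks is: sum is even.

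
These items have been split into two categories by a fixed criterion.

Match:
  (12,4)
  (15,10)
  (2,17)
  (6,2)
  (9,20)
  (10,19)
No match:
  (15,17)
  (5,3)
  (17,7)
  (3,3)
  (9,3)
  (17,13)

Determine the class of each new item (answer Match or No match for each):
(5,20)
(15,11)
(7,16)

Match, No match, Match

Checking candidate rules against both groups, what survives is: product is even.
(5,20) — 5·20 = 100, hence Match. (15,11) — 15·11 = 165, hence No match. (7,16) — 7·16 = 112, hence Match.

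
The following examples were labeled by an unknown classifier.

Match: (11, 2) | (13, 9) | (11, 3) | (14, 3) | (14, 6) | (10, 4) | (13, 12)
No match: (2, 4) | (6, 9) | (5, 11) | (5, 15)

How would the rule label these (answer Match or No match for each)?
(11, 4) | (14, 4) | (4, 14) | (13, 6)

Match, Match, No match, Match

The classifier is using: first > second.
(11, 4): 11 > 4 — passes, so Match.
(14, 4): 14 > 4 — passes, so Match.
(4, 14): 4 < 14 — lacks this property, so No match.
(13, 6): 13 > 6 — passes, so Match.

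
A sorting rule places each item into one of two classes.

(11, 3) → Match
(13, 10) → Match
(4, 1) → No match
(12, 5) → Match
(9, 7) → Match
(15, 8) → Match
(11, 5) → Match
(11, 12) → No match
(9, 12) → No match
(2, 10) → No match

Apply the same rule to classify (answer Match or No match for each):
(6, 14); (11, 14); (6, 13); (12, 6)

The simplest hypothesis consistent with all the labels is: first > second AND sum ≥ 12.

No match, No match, No match, Match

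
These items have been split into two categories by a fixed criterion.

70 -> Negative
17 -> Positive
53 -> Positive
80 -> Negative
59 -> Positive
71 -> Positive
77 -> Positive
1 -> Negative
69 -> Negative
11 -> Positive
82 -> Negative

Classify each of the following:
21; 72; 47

Negative, Negative, Positive

Rule: ≡ 5 (mod 6). This holds for each 'Positive' example and fails for each 'Negative' one.
21: 21 mod 6 = 3, doesn't qualify → Negative.
72: 72 mod 6 = 0, doesn't qualify → Negative.
47: 47 mod 6 = 5, matches → Positive.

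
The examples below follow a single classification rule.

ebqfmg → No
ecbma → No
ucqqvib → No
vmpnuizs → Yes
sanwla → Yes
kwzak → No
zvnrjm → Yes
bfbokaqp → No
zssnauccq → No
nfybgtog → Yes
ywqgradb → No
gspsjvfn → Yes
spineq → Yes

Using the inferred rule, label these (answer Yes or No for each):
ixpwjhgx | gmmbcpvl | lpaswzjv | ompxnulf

No, No, No, Yes

All 'Yes' examples share one property — even length AND contains 'n' — and every 'No' example lacks it.
ixpwjhgx: length 8, no 'n', fails this test → No. gmmbcpvl: length 8, no 'n', fails this test → No. lpaswzjv: length 8, no 'n', fails this test → No. ompxnulf: length 8, has 'n', qualifies → Yes.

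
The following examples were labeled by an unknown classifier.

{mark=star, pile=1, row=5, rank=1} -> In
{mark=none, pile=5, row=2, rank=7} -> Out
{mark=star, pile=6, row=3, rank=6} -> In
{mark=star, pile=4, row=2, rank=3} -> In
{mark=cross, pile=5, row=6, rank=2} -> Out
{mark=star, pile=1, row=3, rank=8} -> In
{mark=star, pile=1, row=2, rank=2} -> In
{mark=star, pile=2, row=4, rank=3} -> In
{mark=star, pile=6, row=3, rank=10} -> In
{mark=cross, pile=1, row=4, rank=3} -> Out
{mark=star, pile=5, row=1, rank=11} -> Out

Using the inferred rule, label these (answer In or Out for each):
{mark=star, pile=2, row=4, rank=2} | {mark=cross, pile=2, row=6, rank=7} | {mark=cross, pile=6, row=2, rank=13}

Rule: mark is star AND row ≥ 2. This holds for each 'In' example and fails for each 'Out' one.
{mark=star, pile=2, row=4, rank=2}: mark is star, row = 4, has this property → In.
{mark=cross, pile=2, row=6, rank=7}: mark is cross, row = 6, does not pass → Out.
{mark=cross, pile=6, row=2, rank=13}: mark is cross, row = 2, does not pass → Out.

In, Out, Out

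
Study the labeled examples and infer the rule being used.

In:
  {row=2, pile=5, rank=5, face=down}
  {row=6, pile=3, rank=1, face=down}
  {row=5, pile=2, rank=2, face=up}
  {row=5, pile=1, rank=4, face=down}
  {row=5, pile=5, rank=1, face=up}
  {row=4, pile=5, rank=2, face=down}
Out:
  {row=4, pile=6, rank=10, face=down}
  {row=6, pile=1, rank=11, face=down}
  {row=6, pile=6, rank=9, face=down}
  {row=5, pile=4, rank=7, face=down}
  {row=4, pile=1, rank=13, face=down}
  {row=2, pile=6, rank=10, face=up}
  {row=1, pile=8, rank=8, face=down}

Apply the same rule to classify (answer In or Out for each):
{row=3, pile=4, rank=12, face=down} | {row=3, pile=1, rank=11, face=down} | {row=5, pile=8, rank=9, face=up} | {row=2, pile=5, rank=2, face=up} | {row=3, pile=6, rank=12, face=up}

The distinguishing property — rank ≤ 5 — holds for all the 'In' cases and none of the 'Out' cases.

Out, Out, Out, In, Out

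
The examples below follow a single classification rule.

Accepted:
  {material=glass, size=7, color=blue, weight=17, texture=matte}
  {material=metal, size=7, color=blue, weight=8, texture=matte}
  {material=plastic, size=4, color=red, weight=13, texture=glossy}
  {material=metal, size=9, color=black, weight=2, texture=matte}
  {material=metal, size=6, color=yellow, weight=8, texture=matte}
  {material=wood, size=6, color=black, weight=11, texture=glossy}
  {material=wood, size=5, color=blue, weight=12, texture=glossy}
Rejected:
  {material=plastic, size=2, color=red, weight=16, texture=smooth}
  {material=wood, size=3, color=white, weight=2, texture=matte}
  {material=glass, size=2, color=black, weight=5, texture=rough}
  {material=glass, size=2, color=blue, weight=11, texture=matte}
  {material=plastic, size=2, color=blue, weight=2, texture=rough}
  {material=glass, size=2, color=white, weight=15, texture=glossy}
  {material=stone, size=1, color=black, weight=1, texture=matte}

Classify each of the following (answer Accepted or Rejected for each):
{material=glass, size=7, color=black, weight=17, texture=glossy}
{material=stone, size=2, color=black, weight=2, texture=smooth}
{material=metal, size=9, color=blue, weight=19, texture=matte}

Accepted, Rejected, Accepted

The simplest hypothesis consistent with all the labels is: size ≥ 4.
{material=glass, size=7, color=black, weight=17, texture=glossy}: size = 7 — fits, so Accepted.
{material=stone, size=2, color=black, weight=2, texture=smooth}: size = 2 — fails this test, so Rejected.
{material=metal, size=9, color=blue, weight=19, texture=matte}: size = 9 — fits, so Accepted.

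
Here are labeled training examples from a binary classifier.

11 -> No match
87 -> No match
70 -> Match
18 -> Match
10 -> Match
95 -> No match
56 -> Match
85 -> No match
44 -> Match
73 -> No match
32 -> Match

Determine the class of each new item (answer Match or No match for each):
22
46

The simplest hypothesis consistent with all the labels is: even.
22 — 22 is even, hence Match.
46 — 46 is even, hence Match.

Match, Match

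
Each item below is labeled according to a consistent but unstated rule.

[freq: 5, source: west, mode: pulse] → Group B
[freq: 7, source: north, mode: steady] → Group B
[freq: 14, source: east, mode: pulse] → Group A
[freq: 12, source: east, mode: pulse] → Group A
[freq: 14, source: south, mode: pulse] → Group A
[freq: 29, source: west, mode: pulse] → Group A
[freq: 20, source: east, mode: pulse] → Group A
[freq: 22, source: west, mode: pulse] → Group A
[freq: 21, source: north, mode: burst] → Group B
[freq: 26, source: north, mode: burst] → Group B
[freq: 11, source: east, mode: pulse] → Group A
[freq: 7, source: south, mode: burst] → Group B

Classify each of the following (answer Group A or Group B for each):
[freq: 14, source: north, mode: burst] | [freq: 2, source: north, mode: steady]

A rule that fits every label: mode is pulse AND freq ≥ 7 — true of each 'Group A' example, false of each 'Group B' one.
[freq: 14, source: north, mode: burst]: mode is burst, freq = 14 — does not pass, so Group B. [freq: 2, source: north, mode: steady]: mode is steady, freq = 2 — does not pass, so Group B.

Group B, Group B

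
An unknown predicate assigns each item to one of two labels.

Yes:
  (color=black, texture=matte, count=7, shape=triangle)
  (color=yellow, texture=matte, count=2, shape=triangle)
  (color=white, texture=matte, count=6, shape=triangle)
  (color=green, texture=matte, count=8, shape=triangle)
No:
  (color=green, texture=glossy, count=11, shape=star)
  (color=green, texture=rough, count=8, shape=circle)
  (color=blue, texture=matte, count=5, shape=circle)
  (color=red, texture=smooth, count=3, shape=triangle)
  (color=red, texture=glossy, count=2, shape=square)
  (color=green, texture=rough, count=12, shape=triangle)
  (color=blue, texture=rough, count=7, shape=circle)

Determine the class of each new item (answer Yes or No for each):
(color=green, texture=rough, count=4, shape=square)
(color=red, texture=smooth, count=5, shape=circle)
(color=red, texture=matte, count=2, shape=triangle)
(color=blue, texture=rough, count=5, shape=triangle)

No, No, Yes, No

Every 'Yes' example satisfies: texture is matte AND shape is triangle. None of the 'No' examples do.
(color=green, texture=rough, count=4, shape=square): No (texture is rough, shape is square). (color=red, texture=smooth, count=5, shape=circle): No (texture is smooth, shape is circle). (color=red, texture=matte, count=2, shape=triangle): Yes (texture is matte, shape is triangle). (color=blue, texture=rough, count=5, shape=triangle): No (texture is rough, shape is triangle).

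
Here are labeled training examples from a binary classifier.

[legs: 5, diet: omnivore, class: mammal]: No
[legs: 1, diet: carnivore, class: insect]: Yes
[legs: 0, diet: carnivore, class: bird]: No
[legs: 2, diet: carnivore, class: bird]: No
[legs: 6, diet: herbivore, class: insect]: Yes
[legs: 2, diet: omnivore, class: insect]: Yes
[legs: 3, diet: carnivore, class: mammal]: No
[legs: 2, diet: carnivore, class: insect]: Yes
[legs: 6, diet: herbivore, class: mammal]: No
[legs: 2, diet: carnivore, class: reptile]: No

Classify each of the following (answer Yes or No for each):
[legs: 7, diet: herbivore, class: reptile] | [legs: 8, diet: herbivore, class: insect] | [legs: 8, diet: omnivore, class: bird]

The classifier is using: class is insect.
[legs: 7, diet: herbivore, class: reptile] → class is reptile → No.
[legs: 8, diet: herbivore, class: insect] → class is insect → Yes.
[legs: 8, diet: omnivore, class: bird] → class is bird → No.

No, Yes, No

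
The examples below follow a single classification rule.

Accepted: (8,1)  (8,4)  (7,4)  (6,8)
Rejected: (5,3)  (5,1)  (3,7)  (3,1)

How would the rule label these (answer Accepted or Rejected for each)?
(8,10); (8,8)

Accepted, Accepted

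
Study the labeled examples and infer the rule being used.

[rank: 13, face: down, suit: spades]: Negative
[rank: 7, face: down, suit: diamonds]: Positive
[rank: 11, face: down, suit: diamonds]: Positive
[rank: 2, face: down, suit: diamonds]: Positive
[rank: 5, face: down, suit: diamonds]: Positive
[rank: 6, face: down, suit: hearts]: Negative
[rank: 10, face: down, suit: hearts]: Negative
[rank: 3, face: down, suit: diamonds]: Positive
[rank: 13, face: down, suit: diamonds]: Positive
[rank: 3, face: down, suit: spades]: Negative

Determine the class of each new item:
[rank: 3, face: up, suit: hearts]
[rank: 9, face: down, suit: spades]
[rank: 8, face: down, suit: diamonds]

Negative, Negative, Positive

The classifier is using: suit is diamonds.
[rank: 3, face: up, suit: hearts]: suit is hearts — does not pass, so Negative. [rank: 9, face: down, suit: spades]: suit is spades — does not pass, so Negative. [rank: 8, face: down, suit: diamonds]: suit is diamonds — matches, so Positive.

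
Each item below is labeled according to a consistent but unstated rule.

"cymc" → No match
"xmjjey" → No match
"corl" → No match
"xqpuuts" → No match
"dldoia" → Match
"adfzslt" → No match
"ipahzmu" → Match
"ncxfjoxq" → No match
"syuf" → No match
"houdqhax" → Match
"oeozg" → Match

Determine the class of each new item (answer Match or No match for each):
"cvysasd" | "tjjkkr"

Rule: has ≥ 3 vowels. This holds for each 'Match' example and fails for each 'No match' one.
"cvysasd": 1 vowel — does not satisfy this, so No match. "tjjkkr": 0 vowels — does not satisfy this, so No match.

No match, No match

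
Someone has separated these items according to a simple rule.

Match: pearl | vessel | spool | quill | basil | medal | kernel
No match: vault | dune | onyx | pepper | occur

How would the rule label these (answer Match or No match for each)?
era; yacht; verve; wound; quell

No match, No match, No match, No match, Match

Every 'Match' example satisfies: ends with 'l'. None of the 'No match' examples do.
era → ends with 'a' → No match.
yacht → ends with 't' → No match.
verve → ends with 'e' → No match.
wound → ends with 'd' → No match.
quell → ends with 'l' → Match.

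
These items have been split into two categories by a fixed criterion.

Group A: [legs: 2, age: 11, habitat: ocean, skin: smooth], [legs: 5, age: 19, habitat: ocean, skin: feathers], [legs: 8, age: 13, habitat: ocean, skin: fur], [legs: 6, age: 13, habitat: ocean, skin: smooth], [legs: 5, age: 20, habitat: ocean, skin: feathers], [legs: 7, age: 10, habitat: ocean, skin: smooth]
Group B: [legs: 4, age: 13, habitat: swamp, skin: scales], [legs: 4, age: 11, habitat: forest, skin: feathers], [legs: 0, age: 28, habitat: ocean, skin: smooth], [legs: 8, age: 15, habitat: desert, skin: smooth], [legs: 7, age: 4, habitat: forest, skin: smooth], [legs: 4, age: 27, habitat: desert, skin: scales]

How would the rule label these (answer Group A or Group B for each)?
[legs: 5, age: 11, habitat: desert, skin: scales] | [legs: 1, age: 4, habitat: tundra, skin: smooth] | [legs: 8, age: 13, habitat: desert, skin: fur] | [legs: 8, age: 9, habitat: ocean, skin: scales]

A rule that fits every label: habitat is ocean AND age ≤ 20 — true of each 'Group A' example, false of each 'Group B' one.
[legs: 5, age: 11, habitat: desert, skin: scales]: habitat is desert, age = 11 — doesn't qualify, so Group B. [legs: 1, age: 4, habitat: tundra, skin: smooth]: habitat is tundra, age = 4 — doesn't qualify, so Group B. [legs: 8, age: 13, habitat: desert, skin: fur]: habitat is desert, age = 13 — doesn't qualify, so Group B. [legs: 8, age: 9, habitat: ocean, skin: scales]: habitat is ocean, age = 9 — satisfies this, so Group A.

Group B, Group B, Group B, Group A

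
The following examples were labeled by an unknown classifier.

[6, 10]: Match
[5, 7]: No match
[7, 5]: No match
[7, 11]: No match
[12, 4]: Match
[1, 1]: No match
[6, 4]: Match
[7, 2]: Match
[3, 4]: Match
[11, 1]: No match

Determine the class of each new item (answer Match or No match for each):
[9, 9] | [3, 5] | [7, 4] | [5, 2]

No match, No match, Match, Match

The rule appears to be: second is even.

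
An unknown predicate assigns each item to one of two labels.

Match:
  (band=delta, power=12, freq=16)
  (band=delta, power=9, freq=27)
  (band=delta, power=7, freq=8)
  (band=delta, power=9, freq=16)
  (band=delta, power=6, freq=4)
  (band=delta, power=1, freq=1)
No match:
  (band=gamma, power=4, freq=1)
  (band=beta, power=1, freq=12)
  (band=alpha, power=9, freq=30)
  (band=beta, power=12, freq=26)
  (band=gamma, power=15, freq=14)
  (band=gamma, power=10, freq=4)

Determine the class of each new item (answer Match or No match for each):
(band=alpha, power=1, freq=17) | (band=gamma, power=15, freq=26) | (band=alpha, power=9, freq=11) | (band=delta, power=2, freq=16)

No match, No match, No match, Match

One predicate separates the groups cleanly: band is delta.
(band=alpha, power=1, freq=17): band is alpha, does not pass → No match. (band=gamma, power=15, freq=26): band is gamma, does not pass → No match. (band=alpha, power=9, freq=11): band is alpha, does not pass → No match. (band=delta, power=2, freq=16): band is delta, passes → Match.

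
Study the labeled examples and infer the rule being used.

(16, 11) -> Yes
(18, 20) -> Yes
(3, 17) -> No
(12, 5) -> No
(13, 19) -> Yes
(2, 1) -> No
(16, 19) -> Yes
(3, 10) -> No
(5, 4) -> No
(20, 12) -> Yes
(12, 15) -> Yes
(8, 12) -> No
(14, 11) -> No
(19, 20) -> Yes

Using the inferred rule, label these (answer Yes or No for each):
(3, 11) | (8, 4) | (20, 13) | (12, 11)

The pattern is that an item is 'Yes' exactly when: sum ≥ 27.
(3, 11): No (3+11 = 14). (8, 4): No (8+4 = 12). (20, 13): Yes (20+13 = 33). (12, 11): No (12+11 = 23).

No, No, Yes, No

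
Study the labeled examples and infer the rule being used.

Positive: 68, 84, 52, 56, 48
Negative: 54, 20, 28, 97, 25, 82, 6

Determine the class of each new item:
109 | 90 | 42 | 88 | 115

All 'Positive' examples share one property — multiple of 4 AND at least 48 — and every 'Negative' example lacks it.

Negative, Negative, Negative, Positive, Negative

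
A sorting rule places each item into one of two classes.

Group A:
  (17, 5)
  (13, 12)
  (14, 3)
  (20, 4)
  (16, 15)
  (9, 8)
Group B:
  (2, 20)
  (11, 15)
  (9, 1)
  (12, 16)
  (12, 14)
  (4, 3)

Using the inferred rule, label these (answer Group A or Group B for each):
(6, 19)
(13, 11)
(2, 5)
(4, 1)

Group B, Group A, Group B, Group B

Rule: first > second AND sum ≥ 17. This holds for each 'Group A' example and fails for each 'Group B' one.
Group B: (6, 19), since 6 < 19, 6+19 = 25.
Group A: (13, 11), since 13 > 11, 13+11 = 24.
Group B: (2, 5), since 2 < 5, 2+5 = 7.
Group B: (4, 1), since 4 > 1, 4+1 = 5.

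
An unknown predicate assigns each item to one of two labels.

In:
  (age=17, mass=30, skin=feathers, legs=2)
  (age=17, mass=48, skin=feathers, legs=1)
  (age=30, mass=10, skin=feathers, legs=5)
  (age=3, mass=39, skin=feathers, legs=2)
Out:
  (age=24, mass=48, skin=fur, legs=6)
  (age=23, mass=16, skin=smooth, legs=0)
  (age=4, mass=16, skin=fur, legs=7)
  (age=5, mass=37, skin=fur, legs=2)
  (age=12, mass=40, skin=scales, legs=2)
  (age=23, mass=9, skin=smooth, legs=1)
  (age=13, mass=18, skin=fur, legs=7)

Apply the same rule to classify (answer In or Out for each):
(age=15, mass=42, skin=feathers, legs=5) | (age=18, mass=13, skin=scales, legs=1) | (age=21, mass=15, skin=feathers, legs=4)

Checking candidate rules against both groups, what survives is: skin is feathers.
(age=15, mass=42, skin=feathers, legs=5): skin is feathers — fits, so In. (age=18, mass=13, skin=scales, legs=1): skin is scales — does not pass, so Out. (age=21, mass=15, skin=feathers, legs=4): skin is feathers — fits, so In.

In, Out, In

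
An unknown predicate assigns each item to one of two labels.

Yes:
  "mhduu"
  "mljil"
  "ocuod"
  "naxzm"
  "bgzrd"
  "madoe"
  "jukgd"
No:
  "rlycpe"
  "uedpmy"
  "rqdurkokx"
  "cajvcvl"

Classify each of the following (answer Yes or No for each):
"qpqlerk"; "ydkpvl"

No, No

Rule: length 5. This holds for each 'Yes' example and fails for each 'No' one.
"qpqlerk": No (length 7). "ydkpvl": No (length 6).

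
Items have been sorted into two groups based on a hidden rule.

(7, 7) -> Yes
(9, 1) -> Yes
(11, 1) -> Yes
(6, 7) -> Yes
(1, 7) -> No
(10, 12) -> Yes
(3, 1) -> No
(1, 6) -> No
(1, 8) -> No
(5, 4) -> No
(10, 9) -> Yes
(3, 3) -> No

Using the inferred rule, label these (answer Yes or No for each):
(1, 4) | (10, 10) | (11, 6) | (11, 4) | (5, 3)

The pattern is that an item is 'Yes' exactly when: sum ≥ 10.
(1, 4): No (1+4 = 5).
(10, 10): Yes (10+10 = 20).
(11, 6): Yes (11+6 = 17).
(11, 4): Yes (11+4 = 15).
(5, 3): No (5+3 = 8).

No, Yes, Yes, Yes, No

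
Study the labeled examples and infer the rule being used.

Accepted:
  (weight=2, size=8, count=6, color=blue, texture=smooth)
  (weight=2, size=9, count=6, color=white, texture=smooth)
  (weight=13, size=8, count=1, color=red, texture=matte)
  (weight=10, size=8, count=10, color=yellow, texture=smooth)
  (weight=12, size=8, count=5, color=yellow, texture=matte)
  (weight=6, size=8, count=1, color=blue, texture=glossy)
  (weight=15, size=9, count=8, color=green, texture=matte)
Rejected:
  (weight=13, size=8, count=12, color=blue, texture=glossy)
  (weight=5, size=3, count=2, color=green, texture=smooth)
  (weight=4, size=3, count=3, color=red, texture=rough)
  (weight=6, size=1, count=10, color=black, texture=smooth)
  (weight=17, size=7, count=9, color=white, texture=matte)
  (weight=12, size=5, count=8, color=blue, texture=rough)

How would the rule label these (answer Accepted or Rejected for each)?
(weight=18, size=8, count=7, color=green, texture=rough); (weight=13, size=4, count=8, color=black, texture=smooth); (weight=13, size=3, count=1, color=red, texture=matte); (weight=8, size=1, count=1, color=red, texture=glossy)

One predicate separates the groups cleanly: size ≥ 8 AND count ≤ 10.
(weight=18, size=8, count=7, color=green, texture=rough) → size = 8, count = 7 → Accepted.
(weight=13, size=4, count=8, color=black, texture=smooth) → size = 4, count = 8 → Rejected.
(weight=13, size=3, count=1, color=red, texture=matte) → size = 3, count = 1 → Rejected.
(weight=8, size=1, count=1, color=red, texture=glossy) → size = 1, count = 1 → Rejected.

Accepted, Rejected, Rejected, Rejected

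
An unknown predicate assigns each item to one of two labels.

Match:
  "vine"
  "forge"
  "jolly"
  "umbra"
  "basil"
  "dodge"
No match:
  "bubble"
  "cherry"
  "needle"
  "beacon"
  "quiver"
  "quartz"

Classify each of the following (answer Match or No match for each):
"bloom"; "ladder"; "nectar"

Match, No match, No match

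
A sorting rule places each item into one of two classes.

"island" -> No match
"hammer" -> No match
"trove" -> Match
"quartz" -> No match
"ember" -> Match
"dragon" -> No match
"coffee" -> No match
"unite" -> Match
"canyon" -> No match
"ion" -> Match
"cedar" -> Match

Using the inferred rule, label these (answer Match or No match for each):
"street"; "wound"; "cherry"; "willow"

No match, Match, No match, No match

A rule that fits every label: odd length — true of each 'Match' example, false of each 'No match' one.
"street": length 6 — does not pass, so No match.
"wound": length 5 — has this property, so Match.
"cherry": length 6 — does not pass, so No match.
"willow": length 6 — does not pass, so No match.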